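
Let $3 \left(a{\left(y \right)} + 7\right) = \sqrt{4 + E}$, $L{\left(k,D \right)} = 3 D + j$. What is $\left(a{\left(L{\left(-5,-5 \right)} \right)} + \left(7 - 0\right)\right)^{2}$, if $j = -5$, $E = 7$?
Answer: $\frac{11}{9} \approx 1.2222$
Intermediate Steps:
$L{\left(k,D \right)} = -5 + 3 D$ ($L{\left(k,D \right)} = 3 D - 5 = -5 + 3 D$)
$a{\left(y \right)} = -7 + \frac{\sqrt{11}}{3}$ ($a{\left(y \right)} = -7 + \frac{\sqrt{4 + 7}}{3} = -7 + \frac{\sqrt{11}}{3}$)
$\left(a{\left(L{\left(-5,-5 \right)} \right)} + \left(7 - 0\right)\right)^{2} = \left(\left(-7 + \frac{\sqrt{11}}{3}\right) + \left(7 - 0\right)\right)^{2} = \left(\left(-7 + \frac{\sqrt{11}}{3}\right) + \left(7 + 0\right)\right)^{2} = \left(\left(-7 + \frac{\sqrt{11}}{3}\right) + 7\right)^{2} = \left(\frac{\sqrt{11}}{3}\right)^{2} = \frac{11}{9}$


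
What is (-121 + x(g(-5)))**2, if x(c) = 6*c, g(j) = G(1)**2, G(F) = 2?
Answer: 9409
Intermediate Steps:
g(j) = 4 (g(j) = 2**2 = 4)
(-121 + x(g(-5)))**2 = (-121 + 6*4)**2 = (-121 + 24)**2 = (-97)**2 = 9409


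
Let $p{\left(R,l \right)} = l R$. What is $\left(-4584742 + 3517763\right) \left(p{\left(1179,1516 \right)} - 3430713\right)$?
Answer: $1753418872671$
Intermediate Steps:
$p{\left(R,l \right)} = R l$
$\left(-4584742 + 3517763\right) \left(p{\left(1179,1516 \right)} - 3430713\right) = \left(-4584742 + 3517763\right) \left(1179 \cdot 1516 - 3430713\right) = - 1066979 \left(1787364 - 3430713\right) = \left(-1066979\right) \left(-1643349\right) = 1753418872671$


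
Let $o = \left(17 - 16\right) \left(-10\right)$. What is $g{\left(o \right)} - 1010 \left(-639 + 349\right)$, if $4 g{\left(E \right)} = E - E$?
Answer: $292900$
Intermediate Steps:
$o = -10$ ($o = 1 \left(-10\right) = -10$)
$g{\left(E \right)} = 0$ ($g{\left(E \right)} = \frac{E - E}{4} = \frac{1}{4} \cdot 0 = 0$)
$g{\left(o \right)} - 1010 \left(-639 + 349\right) = 0 - 1010 \left(-639 + 349\right) = 0 - 1010 \left(-290\right) = 0 - -292900 = 0 + 292900 = 292900$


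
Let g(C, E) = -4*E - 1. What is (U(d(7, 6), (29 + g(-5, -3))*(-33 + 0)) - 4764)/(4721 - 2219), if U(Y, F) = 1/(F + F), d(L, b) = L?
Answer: -12576961/6605280 ≈ -1.9041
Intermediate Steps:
g(C, E) = -1 - 4*E
U(Y, F) = 1/(2*F)
(U(d(7, 6), (29 + g(-5, -3))*(-33 + 0)) - 4764)/(4721 - 2219) = (1/(2*(((29 + (-1 - 4*(-3)))*(-33 + 0)))) - 4764)/(4721 - 2219) = (1/(2*(((29 + (-1 + 12))*(-33)))) - 4764)/2502 = (1/(2*(((29 + 11)*(-33)))) - 4764)*(1/2502) = (1/(2*((40*(-33)))) - 4764)*(1/2502) = ((½)/(-1320) - 4764)*(1/2502) = ((½)*(-1/1320) - 4764)*(1/2502) = (-1/2640 - 4764)*(1/2502) = -12576961/2640*1/2502 = -12576961/6605280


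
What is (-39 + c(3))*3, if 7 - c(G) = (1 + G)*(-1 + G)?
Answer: -120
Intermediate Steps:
c(G) = 7 - (1 + G)*(-1 + G)
(-39 + c(3))*3 = (-39 + (8 - 1*3²))*3 = (-39 + (8 - 1*9))*3 = (-39 + (8 - 9))*3 = (-39 - 1)*3 = -40*3 = -120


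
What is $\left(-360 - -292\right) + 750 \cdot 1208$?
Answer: $905932$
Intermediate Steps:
$\left(-360 - -292\right) + 750 \cdot 1208 = \left(-360 + 292\right) + 906000 = -68 + 906000 = 905932$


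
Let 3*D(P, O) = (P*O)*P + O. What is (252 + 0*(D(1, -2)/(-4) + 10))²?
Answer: 63504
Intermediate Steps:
D(P, O) = O/3 + O*P²/3 (D(P, O) = ((P*O)*P + O)/3 = ((O*P)*P + O)/3 = (O*P² + O)/3 = (O + O*P²)/3 = O/3 + O*P²/3)
(252 + 0*(D(1, -2)/(-4) + 10))² = (252 + 0*(((⅓)*(-2)*(1 + 1²))/(-4) + 10))² = (252 + 0*(((⅓)*(-2)*(1 + 1))*(-¼) + 10))² = (252 + 0*(((⅓)*(-2)*2)*(-¼) + 10))² = (252 + 0*(-4/3*(-¼) + 10))² = (252 + 0*(⅓ + 10))² = (252 + 0*(31/3))² = (252 + 0)² = 252² = 63504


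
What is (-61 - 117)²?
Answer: 31684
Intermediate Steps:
(-61 - 117)² = (-178)² = 31684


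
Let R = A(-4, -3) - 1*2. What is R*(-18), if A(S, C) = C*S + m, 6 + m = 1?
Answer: -90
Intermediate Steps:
m = -5 (m = -6 + 1 = -5)
A(S, C) = -5 + C*S (A(S, C) = C*S - 5 = -5 + C*S)
R = 5 (R = (-5 - 3*(-4)) - 1*2 = (-5 + 12) - 2 = 7 - 2 = 5)
R*(-18) = 5*(-18) = -90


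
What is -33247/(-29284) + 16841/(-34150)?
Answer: 321106603/500024300 ≈ 0.64218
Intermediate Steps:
-33247/(-29284) + 16841/(-34150) = -33247*(-1/29284) + 16841*(-1/34150) = 33247/29284 - 16841/34150 = 321106603/500024300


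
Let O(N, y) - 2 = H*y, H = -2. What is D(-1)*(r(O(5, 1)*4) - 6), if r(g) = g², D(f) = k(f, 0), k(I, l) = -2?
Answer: 12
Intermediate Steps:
O(N, y) = 2 - 2*y
D(f) = -2
D(-1)*(r(O(5, 1)*4) - 6) = -2*(((2 - 2*1)*4)² - 6) = -2*(((2 - 2)*4)² - 6) = -2*((0*4)² - 6) = -2*(0² - 6) = -2*(0 - 6) = -2*(-6) = 12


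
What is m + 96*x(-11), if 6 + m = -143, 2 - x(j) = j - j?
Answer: 43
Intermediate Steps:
x(j) = 2 (x(j) = 2 - (j - j) = 2 - 1*0 = 2 + 0 = 2)
m = -149 (m = -6 - 143 = -149)
m + 96*x(-11) = -149 + 96*2 = -149 + 192 = 43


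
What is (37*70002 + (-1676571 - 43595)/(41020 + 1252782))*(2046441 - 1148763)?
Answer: 1504077981697327698/646901 ≈ 2.3250e+12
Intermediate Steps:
(37*70002 + (-1676571 - 43595)/(41020 + 1252782))*(2046441 - 1148763) = (2590074 - 1720166/1293802)*897678 = (2590074 - 1720166*1/1293802)*897678 = (2590074 - 860083/646901)*897678 = (1675520600591/646901)*897678 = 1504077981697327698/646901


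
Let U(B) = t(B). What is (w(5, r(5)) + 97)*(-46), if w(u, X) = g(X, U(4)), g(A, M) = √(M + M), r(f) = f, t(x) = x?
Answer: -4462 - 92*√2 ≈ -4592.1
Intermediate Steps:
U(B) = B
g(A, M) = √2*√M (g(A, M) = √(2*M) = √2*√M)
w(u, X) = 2*√2 (w(u, X) = √2*√4 = √2*2 = 2*√2)
(w(5, r(5)) + 97)*(-46) = (2*√2 + 97)*(-46) = (97 + 2*√2)*(-46) = -4462 - 92*√2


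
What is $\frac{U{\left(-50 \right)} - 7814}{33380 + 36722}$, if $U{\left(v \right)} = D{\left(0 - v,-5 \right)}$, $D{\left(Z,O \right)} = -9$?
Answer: $- \frac{7823}{70102} \approx -0.11159$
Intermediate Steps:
$U{\left(v \right)} = -9$
$\frac{U{\left(-50 \right)} - 7814}{33380 + 36722} = \frac{-9 - 7814}{33380 + 36722} = - \frac{7823}{70102}$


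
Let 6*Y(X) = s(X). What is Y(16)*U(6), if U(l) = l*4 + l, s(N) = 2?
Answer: 10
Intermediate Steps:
U(l) = 5*l (U(l) = 4*l + l = 5*l)
Y(X) = 1/3 (Y(X) = (1/6)*2 = 1/3)
Y(16)*U(6) = (5*6)/3 = (1/3)*30 = 10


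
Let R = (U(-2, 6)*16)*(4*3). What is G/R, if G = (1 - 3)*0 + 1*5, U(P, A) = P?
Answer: -5/384 ≈ -0.013021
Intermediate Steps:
R = -384 (R = (-2*16)*(4*3) = -32*12 = -384)
G = 5 (G = -2*0 + 5 = 0 + 5 = 5)
G/R = 5/(-384) = -1/384*5 = -5/384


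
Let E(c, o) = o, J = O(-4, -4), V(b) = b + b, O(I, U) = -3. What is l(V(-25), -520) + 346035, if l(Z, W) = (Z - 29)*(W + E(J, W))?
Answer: 428195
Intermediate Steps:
V(b) = 2*b
J = -3
l(Z, W) = 2*W*(-29 + Z) (l(Z, W) = (Z - 29)*(W + W) = (-29 + Z)*(2*W) = 2*W*(-29 + Z))
l(V(-25), -520) + 346035 = 2*(-520)*(-29 + 2*(-25)) + 346035 = 2*(-520)*(-29 - 50) + 346035 = 2*(-520)*(-79) + 346035 = 82160 + 346035 = 428195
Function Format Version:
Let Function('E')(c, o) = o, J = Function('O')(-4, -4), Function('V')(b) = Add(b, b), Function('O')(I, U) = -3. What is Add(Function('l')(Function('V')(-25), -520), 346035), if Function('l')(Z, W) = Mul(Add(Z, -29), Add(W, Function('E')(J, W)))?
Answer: 428195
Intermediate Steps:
Function('V')(b) = Mul(2, b)
J = -3
Function('l')(Z, W) = Mul(2, W, Add(-29, Z)) (Function('l')(Z, W) = Mul(Add(Z, -29), Add(W, W)) = Mul(Add(-29, Z), Mul(2, W)) = Mul(2, W, Add(-29, Z)))
Add(Function('l')(Function('V')(-25), -520), 346035) = Add(Mul(2, -520, Add(-29, Mul(2, -25))), 346035) = Add(Mul(2, -520, Add(-29, -50)), 346035) = Add(Mul(2, -520, -79), 346035) = Add(82160, 346035) = 428195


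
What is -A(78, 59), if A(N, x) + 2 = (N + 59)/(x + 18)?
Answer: 17/77 ≈ 0.22078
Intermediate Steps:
A(N, x) = -2 + (59 + N)/(18 + x) (A(N, x) = -2 + (N + 59)/(x + 18) = -2 + (59 + N)/(18 + x))
-A(78, 59) = -(23 + 78 - 2*59)/(18 + 59) = -(23 + 78 - 118)/77 = -(-17)/77 = -1*(-17/77) = 17/77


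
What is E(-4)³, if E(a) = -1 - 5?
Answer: -216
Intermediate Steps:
E(a) = -6
E(-4)³ = (-6)³ = -216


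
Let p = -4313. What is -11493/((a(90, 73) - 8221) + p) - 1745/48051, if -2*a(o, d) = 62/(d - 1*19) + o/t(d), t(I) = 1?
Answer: 28636134457/32640900147 ≈ 0.87731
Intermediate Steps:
a(o, d) = -31/(-19 + d) - o/2 (a(o, d) = -(62/(d - 1*19) + o/1)/2 = -(62/(d - 19) + o*1)/2 = -(62/(-19 + d) + o)/2 = -(o + 62/(-19 + d))/2 = -31/(-19 + d) - o/2)
-11493/((a(90, 73) - 8221) + p) - 1745/48051 = -11493/(((-62 + 19*90 - 1*73*90)/(2*(-19 + 73)) - 8221) - 4313) - 1745/48051 = -11493/(((½)*(-62 + 1710 - 6570)/54 - 8221) - 4313) - 1745*1/48051 = -11493/(((½)*(1/54)*(-4922) - 8221) - 4313) - 1745/48051 = -11493/((-2461/54 - 8221) - 4313) - 1745/48051 = -11493/(-446395/54 - 4313) - 1745/48051 = -11493/(-679297/54) - 1745/48051 = -11493*(-54/679297) - 1745/48051 = 620622/679297 - 1745/48051 = 28636134457/32640900147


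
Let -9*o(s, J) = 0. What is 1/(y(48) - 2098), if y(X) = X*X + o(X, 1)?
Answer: 1/206 ≈ 0.0048544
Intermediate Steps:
o(s, J) = 0 (o(s, J) = -1/9*0 = 0)
y(X) = X**2 (y(X) = X*X + 0 = X**2 + 0 = X**2)
1/(y(48) - 2098) = 1/(48**2 - 2098) = 1/(2304 - 2098) = 1/206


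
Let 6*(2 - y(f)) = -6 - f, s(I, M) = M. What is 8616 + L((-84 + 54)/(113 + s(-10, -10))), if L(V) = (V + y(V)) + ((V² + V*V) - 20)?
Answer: 91224986/10609 ≈ 8598.8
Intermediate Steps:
y(f) = 3 + f/6 (y(f) = 2 - (-6 - f)/6 = 2 + (1 + f/6) = 3 + f/6)
L(V) = -17 + 2*V² + 7*V/6 (L(V) = (V + (3 + V/6)) + ((V² + V*V) - 20) = (3 + 7*V/6) + ((V² + V²) - 20) = (3 + 7*V/6) + (2*V² - 20) = (3 + 7*V/6) + (-20 + 2*V²) = -17 + 2*V² + 7*V/6)
8616 + L((-84 + 54)/(113 + s(-10, -10))) = 8616 + (-17 + 2*((-84 + 54)/(113 - 10))² + 7*((-84 + 54)/(113 - 10))/6) = 8616 + (-17 + 2*(-30/103)² + 7*(-30/103)/6) = 8616 + (-17 + 2*(-30*1/103)² + 7*(-30*1/103)/6) = 8616 + (-17 + 2*(-30/103)² + (7/6)*(-30/103)) = 8616 + (-17 + 2*(900/10609) - 35/103) = 8616 + (-17 + 1800/10609 - 35/103) = 8616 - 182158/10609 = 91224986/10609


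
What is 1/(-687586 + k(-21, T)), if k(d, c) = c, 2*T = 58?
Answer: -1/687557 ≈ -1.4544e-6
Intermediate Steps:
T = 29 (T = (½)*58 = 29)
1/(-687586 + k(-21, T)) = 1/(-687586 + 29) = 1/(-687557) = -1/687557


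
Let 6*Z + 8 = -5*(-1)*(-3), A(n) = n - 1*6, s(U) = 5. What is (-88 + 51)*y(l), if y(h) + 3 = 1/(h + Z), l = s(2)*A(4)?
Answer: 9435/83 ≈ 113.67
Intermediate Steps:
A(n) = -6 + n (A(n) = n - 6 = -6 + n)
l = -10 (l = 5*(-6 + 4) = 5*(-2) = -10)
Z = -23/6 (Z = -4/3 + (-5*(-1)*(-3))/6 = -4/3 + (5*(-3))/6 = -4/3 + (⅙)*(-15) = -4/3 - 5/2 = -23/6 ≈ -3.8333)
y(h) = -3 + 1/(-23/6 + h) (y(h) = -3 + 1/(h - 23/6) = -3 + 1/(-23/6 + h))
(-88 + 51)*y(l) = (-88 + 51)*(3*(25 - 6*(-10))/(-23 + 6*(-10))) = -111*(25 + 60)/(-23 - 60) = -111*85/(-83) = -111*(-1)*85/83 = -37*(-255/83) = 9435/83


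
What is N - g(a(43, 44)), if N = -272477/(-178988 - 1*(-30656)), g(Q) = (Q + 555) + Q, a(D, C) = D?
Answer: -94808335/148332 ≈ -639.16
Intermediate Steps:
g(Q) = 555 + 2*Q (g(Q) = (555 + Q) + Q = 555 + 2*Q)
N = 272477/148332 (N = -272477/(-178988 + 30656) = -272477/(-148332) = -272477*(-1/148332) = 272477/148332 ≈ 1.8369)
N - g(a(43, 44)) = 272477/148332 - (555 + 2*43) = 272477/148332 - (555 + 86) = 272477/148332 - 1*641 = 272477/148332 - 641 = -94808335/148332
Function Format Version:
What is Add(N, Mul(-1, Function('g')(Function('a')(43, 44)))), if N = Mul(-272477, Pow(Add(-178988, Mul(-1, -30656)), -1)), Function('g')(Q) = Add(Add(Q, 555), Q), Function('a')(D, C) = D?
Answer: Rational(-94808335, 148332) ≈ -639.16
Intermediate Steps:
Function('g')(Q) = Add(555, Mul(2, Q)) (Function('g')(Q) = Add(Add(555, Q), Q) = Add(555, Mul(2, Q)))
N = Rational(272477, 148332) (N = Mul(-272477, Pow(Add(-178988, 30656), -1)) = Mul(-272477, Pow(-148332, -1)) = Mul(-272477, Rational(-1, 148332)) = Rational(272477, 148332) ≈ 1.8369)
Add(N, Mul(-1, Function('g')(Function('a')(43, 44)))) = Add(Rational(272477, 148332), Mul(-1, Add(555, Mul(2, 43)))) = Add(Rational(272477, 148332), Mul(-1, Add(555, 86))) = Add(Rational(272477, 148332), Mul(-1, 641)) = Add(Rational(272477, 148332), -641) = Rational(-94808335, 148332)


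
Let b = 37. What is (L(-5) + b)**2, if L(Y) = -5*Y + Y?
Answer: 3249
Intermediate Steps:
L(Y) = -4*Y
(L(-5) + b)**2 = (-4*(-5) + 37)**2 = (20 + 37)**2 = 57**2 = 3249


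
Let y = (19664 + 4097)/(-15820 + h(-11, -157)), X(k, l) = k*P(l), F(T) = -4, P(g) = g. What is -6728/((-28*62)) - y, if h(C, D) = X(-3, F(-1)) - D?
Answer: 18318628/3396267 ≈ 5.3938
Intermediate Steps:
X(k, l) = k*l
h(C, D) = 12 - D (h(C, D) = -3*(-4) - D = 12 - D)
y = -23761/15651 (y = (19664 + 4097)/(-15820 + (12 - 1*(-157))) = 23761/(-15820 + (12 + 157)) = 23761/(-15820 + 169) = 23761/(-15651) = 23761*(-1/15651) = -23761/15651 ≈ -1.5182)
-6728/((-28*62)) - y = -6728/((-28*62)) - 1*(-23761/15651) = -6728/(-1736) + 23761/15651 = -6728*(-1/1736) + 23761/15651 = 841/217 + 23761/15651 = 18318628/3396267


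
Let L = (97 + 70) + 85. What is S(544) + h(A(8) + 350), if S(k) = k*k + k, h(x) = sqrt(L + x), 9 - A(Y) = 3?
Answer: 296480 + 4*sqrt(38) ≈ 2.9650e+5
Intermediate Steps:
A(Y) = 6 (A(Y) = 9 - 1*3 = 9 - 3 = 6)
L = 252 (L = 167 + 85 = 252)
h(x) = sqrt(252 + x)
S(k) = k + k**2 (S(k) = k**2 + k = k + k**2)
S(544) + h(A(8) + 350) = 544*(1 + 544) + sqrt(252 + (6 + 350)) = 544*545 + sqrt(252 + 356) = 296480 + sqrt(608) = 296480 + 4*sqrt(38)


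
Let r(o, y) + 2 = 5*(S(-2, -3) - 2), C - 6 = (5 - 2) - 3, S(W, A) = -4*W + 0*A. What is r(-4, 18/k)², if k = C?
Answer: 784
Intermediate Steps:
S(W, A) = -4*W (S(W, A) = -4*W + 0 = -4*W)
C = 6 (C = 6 + ((5 - 2) - 3) = 6 + (3 - 3) = 6 + 0 = 6)
k = 6
r(o, y) = 28 (r(o, y) = -2 + 5*(-4*(-2) - 2) = -2 + 5*(8 - 2) = -2 + 5*6 = -2 + 30 = 28)
r(-4, 18/k)² = 28² = 784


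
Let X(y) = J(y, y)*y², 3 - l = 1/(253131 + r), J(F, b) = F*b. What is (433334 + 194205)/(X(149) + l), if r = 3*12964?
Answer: 183255821397/143933582309291 ≈ 0.0012732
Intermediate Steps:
r = 38892
l = 876068/292023 (l = 3 - 1/(253131 + 38892) = 3 - 1/292023 = 876068/292023 ≈ 3.0000)
X(y) = y⁴ (X(y) = (y*y)*y² = y²*y² = y⁴)
(433334 + 194205)/(X(149) + l) = (433334 + 194205)/(149⁴ + 876068/292023) = 627539/(492884401 + 876068/292023) = 627539/(143933582309291/292023) = 627539*(292023/143933582309291) = 183255821397/143933582309291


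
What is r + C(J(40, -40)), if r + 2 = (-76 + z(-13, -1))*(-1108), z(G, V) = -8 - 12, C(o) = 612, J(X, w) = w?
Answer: 106978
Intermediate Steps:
z(G, V) = -20
r = 106366 (r = -2 + (-76 - 20)*(-1108) = -2 - 96*(-1108) = -2 + 106368 = 106366)
r + C(J(40, -40)) = 106366 + 612 = 106978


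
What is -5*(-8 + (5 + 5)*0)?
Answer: 40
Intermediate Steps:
-5*(-8 + (5 + 5)*0) = -5*(-8 + 10*0) = -5*(-8 + 0) = -5*(-8) = 40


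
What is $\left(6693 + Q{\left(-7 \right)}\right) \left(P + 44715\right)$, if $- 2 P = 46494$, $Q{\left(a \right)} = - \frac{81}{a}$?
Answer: $\frac{1007536176}{7} \approx 1.4393 \cdot 10^{8}$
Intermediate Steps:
$P = -23247$ ($P = \left(- \frac{1}{2}\right) 46494 = -23247$)
$\left(6693 + Q{\left(-7 \right)}\right) \left(P + 44715\right) = \left(6693 - \frac{81}{-7}\right) \left(-23247 + 44715\right) = \left(6693 - - \frac{81}{7}\right) 21468 = \left(6693 + \frac{81}{7}\right) 21468 = \frac{46932}{7} \cdot 21468 = \frac{1007536176}{7}$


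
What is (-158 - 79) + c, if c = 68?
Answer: -169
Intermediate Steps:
(-158 - 79) + c = (-158 - 79) + 68 = -237 + 68 = -169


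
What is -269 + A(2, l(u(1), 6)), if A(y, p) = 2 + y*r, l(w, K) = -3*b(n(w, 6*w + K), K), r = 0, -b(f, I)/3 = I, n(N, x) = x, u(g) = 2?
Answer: -267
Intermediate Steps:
b(f, I) = -3*I
l(w, K) = 9*K (l(w, K) = -(-9)*K = 9*K)
A(y, p) = 2 (A(y, p) = 2 + y*0 = 2 + 0 = 2)
-269 + A(2, l(u(1), 6)) = -269 + 2 = -267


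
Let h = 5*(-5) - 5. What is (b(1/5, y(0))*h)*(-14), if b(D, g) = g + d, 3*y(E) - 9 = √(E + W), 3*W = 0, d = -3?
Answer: 0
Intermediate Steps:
W = 0 (W = (⅓)*0 = 0)
y(E) = 3 + √E/3 (y(E) = 3 + √(E + 0)/3 = 3 + √E/3)
b(D, g) = -3 + g (b(D, g) = g - 3 = -3 + g)
h = -30 (h = -25 - 5 = -30)
(b(1/5, y(0))*h)*(-14) = ((-3 + (3 + √0/3))*(-30))*(-14) = ((-3 + (3 + (⅓)*0))*(-30))*(-14) = ((-3 + (3 + 0))*(-30))*(-14) = ((-3 + 3)*(-30))*(-14) = (0*(-30))*(-14) = 0*(-14) = 0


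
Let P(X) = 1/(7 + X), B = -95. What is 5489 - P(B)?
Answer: 483033/88 ≈ 5489.0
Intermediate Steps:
5489 - P(B) = 5489 - 1/(7 - 95) = 5489 - 1/(-88) = 5489 - 1*(-1/88) = 5489 + 1/88 = 483033/88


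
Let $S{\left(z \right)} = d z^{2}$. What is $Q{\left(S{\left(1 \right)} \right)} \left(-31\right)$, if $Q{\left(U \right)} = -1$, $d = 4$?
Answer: $31$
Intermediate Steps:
$S{\left(z \right)} = 4 z^{2}$
$Q{\left(S{\left(1 \right)} \right)} \left(-31\right) = \left(-1\right) \left(-31\right) = 31$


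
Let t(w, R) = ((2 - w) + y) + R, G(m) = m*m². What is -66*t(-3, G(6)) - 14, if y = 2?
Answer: -14732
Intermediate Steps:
G(m) = m³
t(w, R) = 4 + R - w (t(w, R) = ((2 - w) + 2) + R = (4 - w) + R = 4 + R - w)
-66*t(-3, G(6)) - 14 = -66*(4 + 6³ - 1*(-3)) - 14 = -66*(4 + 216 + 3) - 14 = -66*223 - 14 = -14718 - 14 = -14732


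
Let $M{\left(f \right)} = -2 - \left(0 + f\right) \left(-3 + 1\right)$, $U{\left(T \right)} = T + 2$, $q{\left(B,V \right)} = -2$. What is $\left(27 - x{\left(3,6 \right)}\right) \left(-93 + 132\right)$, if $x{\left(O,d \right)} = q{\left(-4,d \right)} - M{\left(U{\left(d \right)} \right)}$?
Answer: $1677$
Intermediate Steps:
$U{\left(T \right)} = 2 + T$
$M{\left(f \right)} = -2 + 2 f$ ($M{\left(f \right)} = -2 - f \left(-2\right) = -2 - - 2 f = -2 + 2 f$)
$x{\left(O,d \right)} = -4 - 2 d$ ($x{\left(O,d \right)} = -2 - \left(-2 + 2 \left(2 + d\right)\right) = -2 - \left(-2 + \left(4 + 2 d\right)\right) = -2 - \left(2 + 2 d\right) = -4 - 2 d$)
$\left(27 - x{\left(3,6 \right)}\right) \left(-93 + 132\right) = \left(27 - \left(-4 - 12\right)\right) \left(-93 + 132\right) = \left(27 - \left(-4 - 12\right)\right) 39 = \left(27 - -16\right) 39 = \left(27 + 16\right) 39 = 43 \cdot 39 = 1677$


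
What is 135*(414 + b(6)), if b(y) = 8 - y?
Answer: 56160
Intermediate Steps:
135*(414 + b(6)) = 135*(414 + (8 - 1*6)) = 135*(414 + (8 - 6)) = 135*(414 + 2) = 135*416 = 56160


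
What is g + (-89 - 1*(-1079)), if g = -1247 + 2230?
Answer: 1973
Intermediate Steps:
g = 983
g + (-89 - 1*(-1079)) = 983 + (-89 - 1*(-1079)) = 983 + (-89 + 1079) = 983 + 990 = 1973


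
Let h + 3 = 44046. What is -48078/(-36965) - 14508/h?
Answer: 527070378/542683165 ≈ 0.97123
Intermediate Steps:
h = 44043 (h = -3 + 44046 = 44043)
-48078/(-36965) - 14508/h = -48078/(-36965) - 14508/44043 = -48078*(-1/36965) - 14508*1/44043 = 48078/36965 - 4836/14681 = 527070378/542683165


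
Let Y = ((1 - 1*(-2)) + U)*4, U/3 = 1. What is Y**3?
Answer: 13824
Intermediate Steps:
U = 3 (U = 3*1 = 3)
Y = 24 (Y = ((1 - 1*(-2)) + 3)*4 = ((1 + 2) + 3)*4 = (3 + 3)*4 = 6*4 = 24)
Y**3 = 24**3 = 13824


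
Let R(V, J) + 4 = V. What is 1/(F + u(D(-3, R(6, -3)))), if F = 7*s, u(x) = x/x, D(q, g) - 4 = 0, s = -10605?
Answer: -1/74234 ≈ -1.3471e-5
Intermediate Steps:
R(V, J) = -4 + V
D(q, g) = 4 (D(q, g) = 4 + 0 = 4)
u(x) = 1
F = -74235 (F = 7*(-10605) = -74235)
1/(F + u(D(-3, R(6, -3)))) = 1/(-74235 + 1) = 1/(-74234) = -1/74234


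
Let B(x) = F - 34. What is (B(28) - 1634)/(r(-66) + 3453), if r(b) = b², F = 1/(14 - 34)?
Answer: -33361/156180 ≈ -0.21361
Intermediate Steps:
F = -1/20 (F = 1/(-20) = -1/20 ≈ -0.050000)
B(x) = -681/20 (B(x) = -1/20 - 34 = -681/20)
(B(28) - 1634)/(r(-66) + 3453) = (-681/20 - 1634)/((-66)² + 3453) = -33361/(20*(4356 + 3453)) = -33361/20/7809 = -33361/20*1/7809 = -33361/156180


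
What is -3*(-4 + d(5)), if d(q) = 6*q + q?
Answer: -93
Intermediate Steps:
d(q) = 7*q
-3*(-4 + d(5)) = -3*(-4 + 7*5) = -3*(-4 + 35) = -3*31 = -93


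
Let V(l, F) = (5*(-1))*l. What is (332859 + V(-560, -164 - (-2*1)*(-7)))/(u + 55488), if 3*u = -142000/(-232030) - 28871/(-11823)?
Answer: 276243062914413/45666751922429 ≈ 6.0491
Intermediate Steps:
V(l, F) = -5*l
u = 837780413/822987207 (u = (-142000/(-232030) - 28871/(-11823))/3 = (-142000*(-1/232030) - 28871*(-1/11823))/3 = (14200/23203 + 28871/11823)/3 = (⅓)*(837780413/274329069) = 837780413/822987207 ≈ 1.0180)
(332859 + V(-560, -164 - (-2*1)*(-7)))/(u + 55488) = (332859 - 5*(-560))/(837780413/822987207 + 55488) = (332859 + 2800)/(45666751922429/822987207) = 335659*(822987207/45666751922429) = 276243062914413/45666751922429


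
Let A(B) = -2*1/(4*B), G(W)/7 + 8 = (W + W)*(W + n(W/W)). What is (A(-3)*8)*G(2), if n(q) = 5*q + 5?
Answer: 1120/3 ≈ 373.33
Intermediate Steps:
n(q) = 5 + 5*q
G(W) = -56 + 14*W*(10 + W) (G(W) = -56 + 7*((W + W)*(W + (5 + 5*(W/W)))) = -56 + 7*((2*W)*(W + (5 + 5*1))) = -56 + 7*((2*W)*(W + (5 + 5))) = -56 + 7*((2*W)*(W + 10)) = -56 + 7*((2*W)*(10 + W)) = -56 + 7*(2*W*(10 + W)) = -56 + 14*W*(10 + W))
A(B) = -1/(2*B)
(A(-3)*8)*G(2) = (-1/2/(-3)*8)*(-56 + 14*2**2 + 140*2) = (-1/2*(-1/3)*8)*(-56 + 14*4 + 280) = ((1/6)*8)*(-56 + 56 + 280) = (4/3)*280 = 1120/3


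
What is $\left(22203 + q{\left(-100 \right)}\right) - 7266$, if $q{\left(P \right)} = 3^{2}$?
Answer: $14946$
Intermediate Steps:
$q{\left(P \right)} = 9$
$\left(22203 + q{\left(-100 \right)}\right) - 7266 = \left(22203 + 9\right) - 7266 = 22212 - 7266 = 14946$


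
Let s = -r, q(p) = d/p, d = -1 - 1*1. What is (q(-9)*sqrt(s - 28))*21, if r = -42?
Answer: 14*sqrt(14)/3 ≈ 17.461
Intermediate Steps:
d = -2 (d = -1 - 1 = -2)
q(p) = -2/p
s = 42 (s = -1*(-42) = 42)
(q(-9)*sqrt(s - 28))*21 = ((-2/(-9))*sqrt(42 - 28))*21 = ((-2*(-1/9))*sqrt(14))*21 = (2*sqrt(14)/9)*21 = 14*sqrt(14)/3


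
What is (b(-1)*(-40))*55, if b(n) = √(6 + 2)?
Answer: -4400*√2 ≈ -6222.5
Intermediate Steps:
b(n) = 2*√2 (b(n) = √8 = 2*√2)
(b(-1)*(-40))*55 = ((2*√2)*(-40))*55 = -80*√2*55 = -4400*√2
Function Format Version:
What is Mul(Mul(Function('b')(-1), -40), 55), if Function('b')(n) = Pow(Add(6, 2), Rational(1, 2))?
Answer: Mul(-4400, Pow(2, Rational(1, 2))) ≈ -6222.5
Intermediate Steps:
Function('b')(n) = Mul(2, Pow(2, Rational(1, 2))) (Function('b')(n) = Pow(8, Rational(1, 2)) = Mul(2, Pow(2, Rational(1, 2))))
Mul(Mul(Function('b')(-1), -40), 55) = Mul(Mul(Mul(2, Pow(2, Rational(1, 2))), -40), 55) = Mul(Mul(-80, Pow(2, Rational(1, 2))), 55) = Mul(-4400, Pow(2, Rational(1, 2)))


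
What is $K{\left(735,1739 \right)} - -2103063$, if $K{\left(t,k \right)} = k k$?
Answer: $5127184$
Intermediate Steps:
$K{\left(t,k \right)} = k^{2}$
$K{\left(735,1739 \right)} - -2103063 = 1739^{2} - -2103063 = 3024121 + 2103063 = 5127184$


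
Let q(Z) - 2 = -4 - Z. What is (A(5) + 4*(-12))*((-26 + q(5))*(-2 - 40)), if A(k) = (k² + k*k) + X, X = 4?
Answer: 8316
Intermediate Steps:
A(k) = 4 + 2*k² (A(k) = (k² + k*k) + 4 = (k² + k²) + 4 = 2*k² + 4 = 4 + 2*k²)
q(Z) = -2 - Z (q(Z) = 2 + (-4 - Z) = -2 - Z)
(A(5) + 4*(-12))*((-26 + q(5))*(-2 - 40)) = ((4 + 2*5²) + 4*(-12))*((-26 + (-2 - 1*5))*(-2 - 40)) = ((4 + 2*25) - 48)*((-26 + (-2 - 5))*(-42)) = ((4 + 50) - 48)*((-26 - 7)*(-42)) = (54 - 48)*(-33*(-42)) = 6*1386 = 8316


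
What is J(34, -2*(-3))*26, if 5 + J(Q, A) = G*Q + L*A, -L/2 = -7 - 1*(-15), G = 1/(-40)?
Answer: -26481/10 ≈ -2648.1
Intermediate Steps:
G = -1/40 ≈ -0.025000
L = -16 (L = -2*(-7 - 1*(-15)) = -2*(-7 + 15) = -2*8 = -16)
J(Q, A) = -5 - 16*A - Q/40 (J(Q, A) = -5 + (-Q/40 - 16*A) = -5 + (-16*A - Q/40) = -5 - 16*A - Q/40)
J(34, -2*(-3))*26 = (-5 - (-32)*(-3) - 1/40*34)*26 = (-5 - 16*6 - 17/20)*26 = (-5 - 96 - 17/20)*26 = -2037/20*26 = -26481/10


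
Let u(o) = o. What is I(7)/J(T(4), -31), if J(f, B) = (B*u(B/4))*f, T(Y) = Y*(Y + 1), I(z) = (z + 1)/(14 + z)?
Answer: 8/100905 ≈ 7.9282e-5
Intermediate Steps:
I(z) = (1 + z)/(14 + z)
T(Y) = Y*(1 + Y)
J(f, B) = f*B²/4 (J(f, B) = (B*(B/4))*f = (B²/4)*f = f*B²/4)
I(7)/J(T(4), -31) = ((1 + 7)/(14 + 7))/(((¼)*(4*(1 + 4))*(-31)²)) = (8/21)/(((¼)*(4*5)*961)) = ((1/21)*8)/(((¼)*20*961)) = (8/21)/4805 = (8/21)*(1/4805) = 8/100905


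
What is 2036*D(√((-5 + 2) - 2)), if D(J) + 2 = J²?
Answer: -14252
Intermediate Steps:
D(J) = -2 + J²
2036*D(√((-5 + 2) - 2)) = 2036*(-2 + (√((-5 + 2) - 2))²) = 2036*(-2 + (√(-3 - 2))²) = 2036*(-2 + (√(-5))²) = 2036*(-2 + (I*√5)²) = 2036*(-2 - 5) = 2036*(-7) = -14252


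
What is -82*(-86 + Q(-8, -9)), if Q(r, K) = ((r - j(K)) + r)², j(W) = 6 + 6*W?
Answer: -76916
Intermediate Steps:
Q(r, K) = (-6 - 6*K + 2*r)² (Q(r, K) = ((r - (6 + 6*K)) + r)² = ((r + (-6 - 6*K)) + r)² = ((-6 + r - 6*K) + r)² = (-6 - 6*K + 2*r)²)
-82*(-86 + Q(-8, -9)) = -82*(-86 + 4*(3 - 1*(-8) + 3*(-9))²) = -82*(-86 + 4*(3 + 8 - 27)²) = -82*(-86 + 4*(-16)²) = -82*(-86 + 4*256) = -82*(-86 + 1024) = -82*938 = -76916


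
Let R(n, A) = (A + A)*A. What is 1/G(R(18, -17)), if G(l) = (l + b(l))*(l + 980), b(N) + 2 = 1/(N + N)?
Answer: 578/518702603 ≈ 1.1143e-6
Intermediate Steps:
R(n, A) = 2*A**2 (R(n, A) = (2*A)*A = 2*A**2)
b(N) = -2 + 1/(2*N) (b(N) = -2 + 1/(N + N) = -2 + 1/(2*N))
G(l) = (980 + l)*(-2 + l + 1/(2*l)) (G(l) = (l + (-2 + 1/(2*l)))*(l + 980) = (-2 + l + 1/(2*l))*(980 + l) = (980 + l)*(-2 + l + 1/(2*l)))
1/G(R(18, -17)) = 1/(-3919/2 + (2*(-17)**2)**2 + 490/((2*(-17)**2)) + 978*(2*(-17)**2)) = 1/(-3919/2 + (2*289)**2 + 490/((2*289)) + 978*(2*289)) = 1/(-3919/2 + 578**2 + 490/578 + 978*578) = 1/(-3919/2 + 334084 + 490*(1/578) + 565284) = 1/(-3919/2 + 334084 + 245/289 + 565284) = 1/(518702603/578) = 578/518702603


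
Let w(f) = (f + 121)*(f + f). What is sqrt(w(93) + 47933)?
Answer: sqrt(87737) ≈ 296.20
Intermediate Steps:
w(f) = 2*f*(121 + f) (w(f) = (121 + f)*(2*f) = 2*f*(121 + f))
sqrt(w(93) + 47933) = sqrt(2*93*(121 + 93) + 47933) = sqrt(2*93*214 + 47933) = sqrt(39804 + 47933) = sqrt(87737)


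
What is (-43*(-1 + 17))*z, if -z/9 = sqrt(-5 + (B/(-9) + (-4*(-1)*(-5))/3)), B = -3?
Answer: 2064*I*sqrt(102) ≈ 20845.0*I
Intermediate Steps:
z = -3*I*sqrt(102) (z = -9*sqrt(-5 + (-3/(-9) + (-4*(-1)*(-5))/3)) = -9*sqrt(-5 + (-3*(-1/9) + (4*(-5))*(1/3))) = -9*sqrt(-5 + (1/3 - 20*1/3)) = -9*sqrt(-5 + (1/3 - 20/3)) = -9*sqrt(-5 - 19/3) = -3*I*sqrt(102) ≈ -30.299*I)
(-43*(-1 + 17))*z = (-43*(-1 + 17))*(-3*I*sqrt(102)) = (-43*16)*(-3*I*sqrt(102)) = -(-2064)*I*sqrt(102) = 2064*I*sqrt(102)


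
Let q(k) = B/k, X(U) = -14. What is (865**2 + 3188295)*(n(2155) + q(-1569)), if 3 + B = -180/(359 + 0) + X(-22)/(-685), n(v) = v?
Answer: 654633375214458976/77168127 ≈ 8.4832e+9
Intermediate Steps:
B = -856019/245915 (B = -3 + (-180/(359 + 0) - 14/(-685)) = -3 + (-180/359 - 14*(-1/685)) = -3 + (-180*1/359 + 14/685) = -3 + (-180/359 + 14/685) = -3 - 118274/245915 = -856019/245915 ≈ -3.4810)
q(k) = -856019/(245915*k)
(865**2 + 3188295)*(n(2155) + q(-1569)) = (865**2 + 3188295)*(2155 - 856019/245915/(-1569)) = (748225 + 3188295)*(2155 - 856019/245915*(-1/1569)) = 3936520*(2155 + 856019/385840635) = 3936520*(831487424444/385840635) = 654633375214458976/77168127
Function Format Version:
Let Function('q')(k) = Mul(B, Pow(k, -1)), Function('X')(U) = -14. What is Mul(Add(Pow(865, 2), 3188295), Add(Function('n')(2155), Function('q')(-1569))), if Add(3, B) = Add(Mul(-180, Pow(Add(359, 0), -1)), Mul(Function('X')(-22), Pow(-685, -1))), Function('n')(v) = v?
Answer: Rational(654633375214458976, 77168127) ≈ 8.4832e+9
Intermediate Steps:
B = Rational(-856019, 245915) (B = Add(-3, Add(Mul(-180, Pow(Add(359, 0), -1)), Mul(-14, Pow(-685, -1)))) = Add(-3, Add(Mul(-180, Pow(359, -1)), Mul(-14, Rational(-1, 685)))) = Add(-3, Add(Mul(-180, Rational(1, 359)), Rational(14, 685))) = Add(-3, Add(Rational(-180, 359), Rational(14, 685))) = Add(-3, Rational(-118274, 245915)) = Rational(-856019, 245915) ≈ -3.4810)
Function('q')(k) = Mul(Rational(-856019, 245915), Pow(k, -1))
Mul(Add(Pow(865, 2), 3188295), Add(Function('n')(2155), Function('q')(-1569))) = Mul(Add(Pow(865, 2), 3188295), Add(2155, Mul(Rational(-856019, 245915), Pow(-1569, -1)))) = Mul(Add(748225, 3188295), Add(2155, Mul(Rational(-856019, 245915), Rational(-1, 1569)))) = Mul(3936520, Add(2155, Rational(856019, 385840635))) = Mul(3936520, Rational(831487424444, 385840635)) = Rational(654633375214458976, 77168127)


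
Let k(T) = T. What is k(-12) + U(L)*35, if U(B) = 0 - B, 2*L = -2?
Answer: 23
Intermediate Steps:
L = -1 (L = (½)*(-2) = -1)
U(B) = -B
k(-12) + U(L)*35 = -12 - 1*(-1)*35 = -12 + 1*35 = -12 + 35 = 23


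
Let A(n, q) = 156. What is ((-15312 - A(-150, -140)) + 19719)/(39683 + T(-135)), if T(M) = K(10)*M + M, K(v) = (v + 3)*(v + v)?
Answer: 4251/4448 ≈ 0.95571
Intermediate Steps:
K(v) = 2*v*(3 + v) (K(v) = (3 + v)*(2*v) = 2*v*(3 + v))
T(M) = 261*M (T(M) = (2*10*(3 + 10))*M + M = (2*10*13)*M + M = 260*M + M = 261*M)
((-15312 - A(-150, -140)) + 19719)/(39683 + T(-135)) = ((-15312 - 1*156) + 19719)/(39683 + 261*(-135)) = ((-15312 - 156) + 19719)/(39683 - 35235) = (-15468 + 19719)/4448 = 4251*(1/4448) = 4251/4448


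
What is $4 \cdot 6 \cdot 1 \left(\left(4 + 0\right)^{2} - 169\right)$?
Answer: $-3672$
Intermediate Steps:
$4 \cdot 6 \cdot 1 \left(\left(4 + 0\right)^{2} - 169\right) = 24 \cdot 1 \left(4^{2} - 169\right) = 24 \left(16 - 169\right) = 24 \left(-153\right) = -3672$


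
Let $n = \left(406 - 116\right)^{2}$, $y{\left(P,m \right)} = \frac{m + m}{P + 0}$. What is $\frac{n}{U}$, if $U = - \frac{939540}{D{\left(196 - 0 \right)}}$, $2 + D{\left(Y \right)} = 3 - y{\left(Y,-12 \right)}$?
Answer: $- \frac{231275}{2301873} \approx -0.10047$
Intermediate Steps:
$y{\left(P,m \right)} = \frac{2 m}{P}$
$D{\left(Y \right)} = 1 + \frac{24}{Y}$ ($D{\left(Y \right)} = -2 + \left(3 - 2 \left(-12\right) \frac{1}{Y}\right) = -2 + \left(3 - - \frac{24}{Y}\right) = -2 + \left(3 + \frac{24}{Y}\right) = 1 + \frac{24}{Y}$)
$n = 84100$ ($n = 290^{2} = 84100$)
$U = - \frac{9207492}{11}$ ($U = - \frac{939540}{\frac{1}{196 - 0} \left(24 + \left(196 - 0\right)\right)} = - \frac{939540}{\frac{1}{196 + 0} \left(24 + \left(196 + 0\right)\right)} = - \frac{939540}{\frac{1}{196} \left(24 + 196\right)} = - \frac{939540}{\frac{1}{196} \cdot 220} = - \frac{939540}{\frac{55}{49}} = \left(-939540\right) \frac{49}{55} = - \frac{9207492}{11} \approx -8.3705 \cdot 10^{5}$)
$\frac{n}{U} = \frac{84100}{- \frac{9207492}{11}} = 84100 \left(- \frac{11}{9207492}\right) = - \frac{231275}{2301873}$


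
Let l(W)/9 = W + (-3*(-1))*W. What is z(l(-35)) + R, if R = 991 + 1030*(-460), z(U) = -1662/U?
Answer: -99289613/210 ≈ -4.7281e+5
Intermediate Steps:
l(W) = 36*W (l(W) = 9*(W + (-3*(-1))*W) = 9*(W + 3*W) = 9*(4*W) = 36*W)
R = -472809 (R = 991 - 473800 = -472809)
z(l(-35)) + R = -1662/(36*(-35)) - 472809 = -1662/(-1260) - 472809 = -1662*(-1/1260) - 472809 = 277/210 - 472809 = -99289613/210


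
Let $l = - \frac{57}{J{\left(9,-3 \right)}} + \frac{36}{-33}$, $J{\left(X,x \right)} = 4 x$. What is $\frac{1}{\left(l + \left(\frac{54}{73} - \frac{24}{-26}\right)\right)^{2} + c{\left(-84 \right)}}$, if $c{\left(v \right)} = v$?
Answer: $- \frac{1743563536}{97077164183} \approx -0.017961$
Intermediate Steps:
$l = \frac{161}{44}$ ($l = - \frac{57}{4 \left(-3\right)} + \frac{36}{-33} = - \frac{57}{-12} + 36 \left(- \frac{1}{33}\right) = \left(-57\right) \left(- \frac{1}{12}\right) - \frac{12}{11} = \frac{19}{4} - \frac{12}{11} = \frac{161}{44} \approx 3.6591$)
$\frac{1}{\left(l + \left(\frac{54}{73} - \frac{24}{-26}\right)\right)^{2} + c{\left(-84 \right)}} = \frac{1}{\left(\frac{161}{44} + \left(\frac{54}{73} - \frac{24}{-26}\right)\right)^{2} - 84} = \frac{1}{\left(\frac{161}{44} + \left(54 \cdot \frac{1}{73} - - \frac{12}{13}\right)\right)^{2} - 84} = \frac{1}{\left(\frac{161}{44} + \left(\frac{54}{73} + \frac{12}{13}\right)\right)^{2} - 84} = \frac{1}{\left(\frac{161}{44} + \frac{1578}{949}\right)^{2} - 84} = \frac{1}{\left(\frac{222221}{41756}\right)^{2} - 84} = \frac{1}{\frac{49382172841}{1743563536} - 84} = \frac{1}{- \frac{97077164183}{1743563536}} = - \frac{1743563536}{97077164183}$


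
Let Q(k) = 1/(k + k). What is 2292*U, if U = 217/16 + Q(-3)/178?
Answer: 11065585/356 ≈ 31083.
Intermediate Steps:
Q(k) = 1/(2*k)
U = 57935/4272 (U = 217/16 + ((1/2)/(-3))/178 = 217*(1/16) + ((1/2)*(-1/3))*(1/178) = 217/16 - 1/6*1/178 = 217/16 - 1/1068 = 57935/4272 ≈ 13.562)
2292*U = 2292*(57935/4272) = 11065585/356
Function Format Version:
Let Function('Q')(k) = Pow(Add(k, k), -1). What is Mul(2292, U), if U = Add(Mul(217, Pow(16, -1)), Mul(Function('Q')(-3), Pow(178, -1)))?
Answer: Rational(11065585, 356) ≈ 31083.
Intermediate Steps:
Function('Q')(k) = Mul(Rational(1, 2), Pow(k, -1)) (Function('Q')(k) = Pow(Mul(2, k), -1) = Mul(Rational(1, 2), Pow(k, -1)))
U = Rational(57935, 4272) (U = Add(Mul(217, Pow(16, -1)), Mul(Mul(Rational(1, 2), Pow(-3, -1)), Pow(178, -1))) = Add(Mul(217, Rational(1, 16)), Mul(Mul(Rational(1, 2), Rational(-1, 3)), Rational(1, 178))) = Add(Rational(217, 16), Mul(Rational(-1, 6), Rational(1, 178))) = Add(Rational(217, 16), Rational(-1, 1068)) = Rational(57935, 4272) ≈ 13.562)
Mul(2292, U) = Mul(2292, Rational(57935, 4272)) = Rational(11065585, 356)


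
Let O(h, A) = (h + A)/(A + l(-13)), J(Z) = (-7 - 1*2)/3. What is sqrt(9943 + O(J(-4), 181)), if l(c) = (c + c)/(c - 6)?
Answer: sqrt(13265512645)/1155 ≈ 99.719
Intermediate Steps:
l(c) = 2*c/(-6 + c) (l(c) = (2*c)/(-6 + c) = 2*c/(-6 + c))
J(Z) = -3 (J(Z) = (-7 - 2)*(1/3) = -9*1/3 = -3)
O(h, A) = (A + h)/(26/19 + A) (O(h, A) = (h + A)/(A + 2*(-13)/(-6 - 13)) = (A + h)/(A + 2*(-13)/(-19)) = (A + h)/(A + 2*(-13)*(-1/19)) = (A + h)/(A + 26/19) = (A + h)/(26/19 + A))
sqrt(9943 + O(J(-4), 181)) = sqrt(9943 + 19*(181 - 3)/(26 + 19*181)) = sqrt(9943 + 19*178/(26 + 3439)) = sqrt(9943 + 19*178/3465) = sqrt(9943 + 19*(1/3465)*178) = sqrt(9943 + 3382/3465) = sqrt(34455877/3465) = sqrt(13265512645)/1155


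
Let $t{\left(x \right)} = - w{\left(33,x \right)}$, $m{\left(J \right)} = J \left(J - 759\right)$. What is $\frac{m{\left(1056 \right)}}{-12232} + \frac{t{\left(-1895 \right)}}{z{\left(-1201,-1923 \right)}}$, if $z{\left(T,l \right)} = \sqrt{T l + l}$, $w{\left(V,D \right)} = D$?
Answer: $- \frac{3564}{139} + \frac{379 \sqrt{641}}{7692} \approx -24.393$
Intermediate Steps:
$m{\left(J \right)} = J \left(-759 + J\right)$
$z{\left(T,l \right)} = \sqrt{l + T l}$
$t{\left(x \right)} = - x$
$\frac{m{\left(1056 \right)}}{-12232} + \frac{t{\left(-1895 \right)}}{z{\left(-1201,-1923 \right)}} = \frac{1056 \left(-759 + 1056\right)}{-12232} + \frac{\left(-1\right) \left(-1895\right)}{\sqrt{- 1923 \left(1 - 1201\right)}} = 1056 \cdot 297 \left(- \frac{1}{12232}\right) + \frac{1895}{\sqrt{\left(-1923\right) \left(-1200\right)}} = 313632 \left(- \frac{1}{12232}\right) + \frac{1895}{\sqrt{2307600}} = - \frac{3564}{139} + \frac{1895}{60 \sqrt{641}} = - \frac{3564}{139} + 1895 \frac{\sqrt{641}}{38460} = - \frac{3564}{139} + \frac{379 \sqrt{641}}{7692}$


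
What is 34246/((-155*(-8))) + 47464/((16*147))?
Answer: 4356311/91140 ≈ 47.798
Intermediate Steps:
34246/((-155*(-8))) + 47464/((16*147)) = 34246/1240 + 47464/2352 = 34246*(1/1240) + 47464*(1/2352) = 17123/620 + 5933/294 = 4356311/91140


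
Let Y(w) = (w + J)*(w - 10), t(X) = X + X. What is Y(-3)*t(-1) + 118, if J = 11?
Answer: 326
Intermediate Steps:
t(X) = 2*X
Y(w) = (-10 + w)*(11 + w) (Y(w) = (w + 11)*(w - 10) = (11 + w)*(-10 + w) = (-10 + w)*(11 + w))
Y(-3)*t(-1) + 118 = (-110 - 3 + (-3)²)*(2*(-1)) + 118 = (-110 - 3 + 9)*(-2) + 118 = -104*(-2) + 118 = 208 + 118 = 326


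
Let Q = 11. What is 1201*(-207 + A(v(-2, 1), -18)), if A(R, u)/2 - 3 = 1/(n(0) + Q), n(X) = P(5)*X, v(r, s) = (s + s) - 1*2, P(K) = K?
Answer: -2653009/11 ≈ -2.4118e+5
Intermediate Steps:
v(r, s) = -2 + 2*s (v(r, s) = 2*s - 2 = -2 + 2*s)
n(X) = 5*X
A(R, u) = 68/11 (A(R, u) = 6 + 2/(5*0 + 11) = 6 + 2/(0 + 11) = 6 + 2/11 = 68/11)
1201*(-207 + A(v(-2, 1), -18)) = 1201*(-207 + 68/11) = 1201*(-2209/11) = -2653009/11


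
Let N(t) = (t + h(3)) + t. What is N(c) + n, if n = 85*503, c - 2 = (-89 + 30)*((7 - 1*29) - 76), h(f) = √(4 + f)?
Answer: 54323 + √7 ≈ 54326.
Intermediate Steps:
c = 5784 (c = 2 + (-89 + 30)*((7 - 1*29) - 76) = 2 - 59*((7 - 29) - 76) = 2 - 59*(-22 - 76) = 2 - 59*(-98) = 2 + 5782 = 5784)
n = 42755
N(t) = √7 + 2*t (N(t) = (t + √(4 + 3)) + t = (t + √7) + t = √7 + 2*t)
N(c) + n = (√7 + 2*5784) + 42755 = (√7 + 11568) + 42755 = (11568 + √7) + 42755 = 54323 + √7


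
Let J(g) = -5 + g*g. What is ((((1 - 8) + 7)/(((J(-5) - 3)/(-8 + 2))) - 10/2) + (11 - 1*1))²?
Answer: 25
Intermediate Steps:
J(g) = -5 + g²
((((1 - 8) + 7)/(((J(-5) - 3)/(-8 + 2))) - 10/2) + (11 - 1*1))² = ((((1 - 8) + 7)/((((-5 + (-5)²) - 3)/(-8 + 2))) - 10/2) + (11 - 1*1))² = (((-7 + 7)/((((-5 + 25) - 3)/(-6))) - 10*½) + (11 - 1))² = ((0/(((20 - 3)*(-⅙))) - 5) + 10)² = ((0/((17*(-⅙))) - 5) + 10)² = ((0/(-17/6) - 5) + 10)² = ((0*(-6/17) - 5) + 10)² = ((0 - 5) + 10)² = (-5 + 10)² = 5² = 25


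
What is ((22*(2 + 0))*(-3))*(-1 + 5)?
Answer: -528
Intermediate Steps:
((22*(2 + 0))*(-3))*(-1 + 5) = ((22*2)*(-3))*4 = (44*(-3))*4 = -132*4 = -528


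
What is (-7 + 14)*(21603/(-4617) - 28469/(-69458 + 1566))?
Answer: -163975553/5499252 ≈ -29.818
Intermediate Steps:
(-7 + 14)*(21603/(-4617) - 28469/(-69458 + 1566)) = 7*(21603*(-1/4617) - 28469/(-67892)) = 7*(-379/81 - 28469*(-1/67892)) = 7*(-379/81 + 28469/67892) = 7*(-23425079/5499252) = -163975553/5499252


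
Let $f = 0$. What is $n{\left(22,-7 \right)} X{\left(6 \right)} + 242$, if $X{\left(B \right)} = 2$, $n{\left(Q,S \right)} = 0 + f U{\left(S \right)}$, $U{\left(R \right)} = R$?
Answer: $242$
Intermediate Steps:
$n{\left(Q,S \right)} = 0$ ($n{\left(Q,S \right)} = 0 + 0 S = 0 + 0 = 0$)
$n{\left(22,-7 \right)} X{\left(6 \right)} + 242 = 0 \cdot 2 + 242 = 0 + 242 = 242$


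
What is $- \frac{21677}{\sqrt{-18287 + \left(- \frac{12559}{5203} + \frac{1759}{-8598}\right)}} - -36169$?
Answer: $36169 + \frac{238447 i \sqrt{302497511962341018}}{818193284437} \approx 36169.0 + 160.29 i$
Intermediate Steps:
$- \frac{21677}{\sqrt{-18287 + \left(- \frac{12559}{5203} + \frac{1759}{-8598}\right)}} - -36169 = - \frac{21677}{\sqrt{-18287 + \left(\left(-12559\right) \frac{1}{5203} + 1759 \left(- \frac{1}{8598}\right)\right)}} + 36169 = - \frac{21677}{\sqrt{-18287 - \frac{117134359}{44735394}}} + 36169 = - \frac{21677}{\sqrt{- \frac{818193284437}{44735394}}} + 36169 = - \frac{21677}{\frac{1}{4066854} i \sqrt{302497511962341018}} + 36169 = - 21677 \left(- \frac{11 i \sqrt{302497511962341018}}{818193284437}\right) + 36169 = \frac{238447 i \sqrt{302497511962341018}}{818193284437} + 36169 = 36169 + \frac{238447 i \sqrt{302497511962341018}}{818193284437}$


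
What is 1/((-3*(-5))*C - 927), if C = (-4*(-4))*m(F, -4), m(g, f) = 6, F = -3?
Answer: 1/513 ≈ 0.0019493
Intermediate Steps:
C = 96 (C = -4*(-4)*6 = 16*6 = 96)
1/((-3*(-5))*C - 927) = 1/(-3*(-5)*96 - 927) = 1/(15*96 - 927) = 1/(1440 - 927) = 1/513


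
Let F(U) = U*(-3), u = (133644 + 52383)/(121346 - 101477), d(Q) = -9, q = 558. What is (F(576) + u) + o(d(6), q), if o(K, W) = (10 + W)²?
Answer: 2125356217/6623 ≈ 3.2091e+5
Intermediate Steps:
u = 62009/6623 (u = 186027/19869 = 186027*(1/19869) = 62009/6623 ≈ 9.3627)
F(U) = -3*U
(F(576) + u) + o(d(6), q) = (-3*576 + 62009/6623) + (10 + 558)² = (-1728 + 62009/6623) + 568² = -11382535/6623 + 322624 = 2125356217/6623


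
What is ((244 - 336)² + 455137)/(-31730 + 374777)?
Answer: 463601/343047 ≈ 1.3514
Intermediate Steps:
((244 - 336)² + 455137)/(-31730 + 374777) = ((-92)² + 455137)/343047 = (8464 + 455137)*(1/343047) = 463601*(1/343047) = 463601/343047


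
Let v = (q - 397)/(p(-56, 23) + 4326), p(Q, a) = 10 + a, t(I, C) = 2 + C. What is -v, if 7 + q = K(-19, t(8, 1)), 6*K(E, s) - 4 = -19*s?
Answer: 2477/26154 ≈ 0.094708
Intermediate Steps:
K(E, s) = ⅔ - 19*s/6 (K(E, s) = ⅔ + (-19*s)/6 = ⅔ - 19*s/6)
q = -95/6 (q = -7 + (⅔ - 19*(2 + 1)/6) = -7 + (⅔ - 19/6*3) = -7 + (⅔ - 19/2) = -7 - 53/6 = -95/6 ≈ -15.833)
v = -2477/26154 (v = (-95/6 - 397)/((10 + 23) + 4326) = -2477/(6*(33 + 4326)) = -2477/6/4359 = -2477/6*1/4359 = -2477/26154 ≈ -0.094708)
-v = -1*(-2477/26154) = 2477/26154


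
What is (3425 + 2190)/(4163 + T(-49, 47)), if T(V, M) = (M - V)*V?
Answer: -5615/541 ≈ -10.379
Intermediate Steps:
T(V, M) = V*(M - V)
(3425 + 2190)/(4163 + T(-49, 47)) = (3425 + 2190)/(4163 - 49*(47 - 1*(-49))) = 5615/(4163 - 49*(47 + 49)) = 5615/(4163 - 49*96) = 5615/(4163 - 4704) = 5615/(-541) = 5615*(-1/541) = -5615/541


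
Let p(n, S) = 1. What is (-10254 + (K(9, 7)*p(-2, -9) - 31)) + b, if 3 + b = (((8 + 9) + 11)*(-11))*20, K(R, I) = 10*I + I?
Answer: -16371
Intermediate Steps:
K(R, I) = 11*I
b = -6163 (b = -3 + (((8 + 9) + 11)*(-11))*20 = -3 + ((17 + 11)*(-11))*20 = -3 + (28*(-11))*20 = -3 - 308*20 = -3 - 6160 = -6163)
(-10254 + (K(9, 7)*p(-2, -9) - 31)) + b = (-10254 + ((11*7)*1 - 31)) - 6163 = (-10254 + (77*1 - 31)) - 6163 = (-10254 + (77 - 31)) - 6163 = (-10254 + 46) - 6163 = -10208 - 6163 = -16371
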